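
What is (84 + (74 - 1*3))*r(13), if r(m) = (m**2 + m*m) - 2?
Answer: 52080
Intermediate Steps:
r(m) = -2 + 2*m**2 (r(m) = (m**2 + m**2) - 2 = 2*m**2 - 2 = -2 + 2*m**2)
(84 + (74 - 1*3))*r(13) = (84 + (74 - 1*3))*(-2 + 2*13**2) = (84 + (74 - 3))*(-2 + 2*169) = (84 + 71)*(-2 + 338) = 155*336 = 52080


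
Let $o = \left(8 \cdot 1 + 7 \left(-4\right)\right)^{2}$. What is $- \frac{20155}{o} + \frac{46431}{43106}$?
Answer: $- \frac{12146129}{246320} \approx -49.31$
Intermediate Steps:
$o = 400$ ($o = \left(8 - 28\right)^{2} = \left(-20\right)^{2} = 400$)
$- \frac{20155}{o} + \frac{46431}{43106} = - \frac{20155}{400} + \frac{46431}{43106} = \left(-20155\right) \frac{1}{400} + 46431 \cdot \frac{1}{43106} = - \frac{4031}{80} + \frac{6633}{6158} = - \frac{12146129}{246320}$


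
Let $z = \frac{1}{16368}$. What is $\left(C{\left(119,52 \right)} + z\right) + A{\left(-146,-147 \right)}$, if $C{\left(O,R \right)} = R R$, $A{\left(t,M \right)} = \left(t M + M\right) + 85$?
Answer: $\frac{394534273}{16368} \approx 24104.0$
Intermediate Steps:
$A{\left(t,M \right)} = 85 + M + M t$ ($A{\left(t,M \right)} = \left(M t + M\right) + 85 = \left(M + M t\right) + 85 = 85 + M + M t$)
$z = \frac{1}{16368} \approx 6.1095 \cdot 10^{-5}$
$C{\left(O,R \right)} = R^{2}$
$\left(C{\left(119,52 \right)} + z\right) + A{\left(-146,-147 \right)} = \left(52^{2} + \frac{1}{16368}\right) - -21400 = \left(2704 + \frac{1}{16368}\right) + \left(85 - 147 + 21462\right) = \frac{44259073}{16368} + 21400 = \frac{394534273}{16368}$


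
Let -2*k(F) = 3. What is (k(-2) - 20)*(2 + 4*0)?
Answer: -43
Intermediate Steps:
k(F) = -3/2 (k(F) = -1/2*3 = -3/2)
(k(-2) - 20)*(2 + 4*0) = (-3/2 - 20)*(2 + 4*0) = -43*(2 + 0)/2 = -43/2*2 = -43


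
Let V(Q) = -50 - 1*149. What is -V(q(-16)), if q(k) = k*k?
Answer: 199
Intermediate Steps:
q(k) = k²
V(Q) = -199 (V(Q) = -50 - 149 = -199)
-V(q(-16)) = -1*(-199) = 199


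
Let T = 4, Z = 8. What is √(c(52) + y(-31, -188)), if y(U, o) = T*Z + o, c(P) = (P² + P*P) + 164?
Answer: 2*√1354 ≈ 73.594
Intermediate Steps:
c(P) = 164 + 2*P² (c(P) = (P² + P²) + 164 = 2*P² + 164 = 164 + 2*P²)
y(U, o) = 32 + o (y(U, o) = 4*8 + o = 32 + o)
√(c(52) + y(-31, -188)) = √((164 + 2*52²) + (32 - 188)) = √((164 + 2*2704) - 156) = √((164 + 5408) - 156) = √(5572 - 156) = √5416 = 2*√1354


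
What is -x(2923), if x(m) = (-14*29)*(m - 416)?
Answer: 1017842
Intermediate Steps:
x(m) = 168896 - 406*m (x(m) = -406*(-416 + m) = 168896 - 406*m)
-x(2923) = -(168896 - 406*2923) = -(168896 - 1186738) = -1*(-1017842) = 1017842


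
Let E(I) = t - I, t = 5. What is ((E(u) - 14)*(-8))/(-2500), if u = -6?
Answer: -6/625 ≈ -0.0096000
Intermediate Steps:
E(I) = 5 - I
((E(u) - 14)*(-8))/(-2500) = (((5 - 1*(-6)) - 14)*(-8))/(-2500) = (((5 + 6) - 14)*(-8))*(-1/2500) = ((11 - 14)*(-8))*(-1/2500) = -3*(-8)*(-1/2500) = 24*(-1/2500) = -6/625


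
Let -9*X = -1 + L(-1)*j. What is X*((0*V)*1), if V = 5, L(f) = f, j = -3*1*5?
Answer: 0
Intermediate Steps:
j = -15 (j = -3*5 = -15)
X = -14/9 (X = -(-1 - 1*(-15))/9 = -(-1 + 15)/9 = -⅑*14 = -14/9 ≈ -1.5556)
X*((0*V)*1) = -14*0*5/9 = -0 = -14/9*0 = 0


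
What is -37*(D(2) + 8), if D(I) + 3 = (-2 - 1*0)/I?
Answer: -148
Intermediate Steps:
D(I) = -3 - 2/I (D(I) = -3 + (-2 - 1*0)/I = -3 + (-2 + 0)/I = -3 - 2/I)
-37*(D(2) + 8) = -37*((-3 - 2/2) + 8) = -37*((-3 - 2*½) + 8) = -37*((-3 - 1) + 8) = -37*(-4 + 8) = -37*4 = -148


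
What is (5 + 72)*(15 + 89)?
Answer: 8008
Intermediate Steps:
(5 + 72)*(15 + 89) = 77*104 = 8008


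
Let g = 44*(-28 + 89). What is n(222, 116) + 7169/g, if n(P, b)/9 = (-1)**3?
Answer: -16987/2684 ≈ -6.3290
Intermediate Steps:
n(P, b) = -9 (n(P, b) = 9*(-1)**3 = 9*(-1) = -9)
g = 2684 (g = 44*61 = 2684)
n(222, 116) + 7169/g = -9 + 7169/2684 = -16987/2684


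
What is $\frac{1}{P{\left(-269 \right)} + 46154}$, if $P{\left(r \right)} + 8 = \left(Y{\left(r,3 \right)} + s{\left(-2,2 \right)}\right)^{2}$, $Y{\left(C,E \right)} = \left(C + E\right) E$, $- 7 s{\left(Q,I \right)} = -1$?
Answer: $\frac{49}{33453379} \approx 1.4647 \cdot 10^{-6}$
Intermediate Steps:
$s{\left(Q,I \right)} = \frac{1}{7}$ ($s{\left(Q,I \right)} = \left(- \frac{1}{7}\right) \left(-1\right) = \frac{1}{7}$)
$Y{\left(C,E \right)} = E \left(C + E\right)$
$P{\left(r \right)} = -8 + \left(\frac{64}{7} + 3 r\right)^{2}$ ($P{\left(r \right)} = -8 + \left(3 \left(r + 3\right) + \frac{1}{7}\right)^{2} = -8 + \left(3 \left(3 + r\right) + \frac{1}{7}\right)^{2} = -8 + \left(\left(9 + 3 r\right) + \frac{1}{7}\right)^{2} = -8 + \left(\frac{64}{7} + 3 r\right)^{2}$)
$\frac{1}{P{\left(-269 \right)} + 46154} = \frac{1}{\left(-8 + \frac{\left(64 + 21 \left(-269\right)\right)^{2}}{49}\right) + 46154} = \frac{1}{\left(-8 + \frac{\left(64 - 5649\right)^{2}}{49}\right) + 46154} = \frac{1}{\left(-8 + \frac{\left(-5585\right)^{2}}{49}\right) + 46154} = \frac{1}{\left(-8 + \frac{1}{49} \cdot 31192225\right) + 46154} = \frac{1}{\left(-8 + \frac{31192225}{49}\right) + 46154} = \frac{1}{\frac{31191833}{49} + 46154} = \frac{1}{\frac{33453379}{49}} = \frac{49}{33453379}$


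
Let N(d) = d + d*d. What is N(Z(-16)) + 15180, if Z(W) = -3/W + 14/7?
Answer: 3887865/256 ≈ 15187.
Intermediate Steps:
Z(W) = 2 - 3/W (Z(W) = -3/W + 14*(1/7) = -3/W + 2 = 2 - 3/W)
N(d) = d + d**2
N(Z(-16)) + 15180 = (2 - 3/(-16))*(1 + (2 - 3/(-16))) + 15180 = (2 - 3*(-1/16))*(1 + (2 - 3*(-1/16))) + 15180 = (2 + 3/16)*(1 + (2 + 3/16)) + 15180 = 35*(1 + 35/16)/16 + 15180 = (35/16)*(51/16) + 15180 = 1785/256 + 15180 = 3887865/256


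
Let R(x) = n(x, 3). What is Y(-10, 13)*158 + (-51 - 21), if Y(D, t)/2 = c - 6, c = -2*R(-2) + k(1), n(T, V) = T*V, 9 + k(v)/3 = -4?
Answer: -10500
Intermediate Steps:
k(v) = -39 (k(v) = -27 + 3*(-4) = -27 - 12 = -39)
R(x) = 3*x (R(x) = x*3 = 3*x)
c = -27 (c = -6*(-2) - 39 = -2*(-6) - 39 = 12 - 39 = -27)
Y(D, t) = -66 (Y(D, t) = 2*(-27 - 6) = 2*(-33) = -66)
Y(-10, 13)*158 + (-51 - 21) = -66*158 + (-51 - 21) = -10428 - 72 = -10500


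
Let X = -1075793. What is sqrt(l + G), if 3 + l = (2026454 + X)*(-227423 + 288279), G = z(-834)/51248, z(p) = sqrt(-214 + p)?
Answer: sqrt(9496486188504990672 + 6406*I*sqrt(262))/12812 ≈ 2.4053e+5 + 1.3131e-9*I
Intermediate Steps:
G = I*sqrt(262)/25624 (G = sqrt(-214 - 834)/51248 = sqrt(-1048)*(1/51248) = (2*I*sqrt(262))*(1/51248) = I*sqrt(262)/25624 ≈ 0.00063169*I)
l = 57853425813 (l = -3 + (2026454 - 1075793)*(-227423 + 288279) = -3 + 950661*60856 = -3 + 57853425816 = 57853425813)
sqrt(l + G) = sqrt(57853425813 + I*sqrt(262)/25624)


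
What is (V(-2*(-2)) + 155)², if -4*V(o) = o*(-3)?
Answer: 24964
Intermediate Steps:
V(o) = 3*o/4 (V(o) = -o*(-3)/4 = -(-3)*o/4 = 3*o/4)
(V(-2*(-2)) + 155)² = (3*(-2*(-2))/4 + 155)² = ((¾)*4 + 155)² = (3 + 155)² = 158² = 24964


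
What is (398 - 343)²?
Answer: 3025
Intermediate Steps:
(398 - 343)² = 55² = 3025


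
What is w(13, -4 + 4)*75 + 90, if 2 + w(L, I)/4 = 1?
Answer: -210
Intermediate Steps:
w(L, I) = -4 (w(L, I) = -8 + 4*1 = -8 + 4 = -4)
w(13, -4 + 4)*75 + 90 = -4*75 + 90 = -300 + 90 = -210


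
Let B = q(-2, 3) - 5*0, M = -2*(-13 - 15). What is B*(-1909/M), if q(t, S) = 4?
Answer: -1909/14 ≈ -136.36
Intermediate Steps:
M = 56 (M = -2*(-28) = 56)
B = 4 (B = 4 - 5*0 = 4 + 0 = 4)
B*(-1909/M) = 4*(-1909/56) = -1909/14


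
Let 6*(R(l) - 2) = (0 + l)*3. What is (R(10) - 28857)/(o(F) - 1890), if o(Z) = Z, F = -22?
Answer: 14425/956 ≈ 15.089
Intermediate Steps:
R(l) = 2 + l/2 (R(l) = 2 + ((0 + l)*3)/6 = 2 + (l*3)/6 = 2 + (3*l)/6 = 2 + l/2)
(R(10) - 28857)/(o(F) - 1890) = ((2 + (½)*10) - 28857)/(-22 - 1890) = ((2 + 5) - 28857)/(-1912) = (7 - 28857)*(-1/1912) = -28850*(-1/1912) = 14425/956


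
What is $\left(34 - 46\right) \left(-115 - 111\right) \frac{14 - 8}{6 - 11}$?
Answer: $- \frac{16272}{5} \approx -3254.4$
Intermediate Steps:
$\left(34 - 46\right) \left(-115 - 111\right) \frac{14 - 8}{6 - 11} = \left(-12\right) \left(-226\right) \frac{6}{-5} = 2712 \cdot 6 \left(- \frac{1}{5}\right) = 2712 \left(- \frac{6}{5}\right) = - \frac{16272}{5}$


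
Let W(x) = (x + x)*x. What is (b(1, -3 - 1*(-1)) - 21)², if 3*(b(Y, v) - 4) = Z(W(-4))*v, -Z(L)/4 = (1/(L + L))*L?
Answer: 2209/9 ≈ 245.44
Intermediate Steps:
W(x) = 2*x² (W(x) = (2*x)*x = 2*x²)
Z(L) = -2 (Z(L) = -4*1/(L + L)*L = -4*1/(2*L)*L = -4*½ = -2)
b(Y, v) = 4 - 2*v/3 (b(Y, v) = 4 + (-2*v)/3 = 4 - 2*v/3)
(b(1, -3 - 1*(-1)) - 21)² = ((4 - 2*(-3 - 1*(-1))/3) - 21)² = ((4 - 2*(-3 + 1)/3) - 21)² = ((4 - ⅔*(-2)) - 21)² = ((4 + 4/3) - 21)² = (16/3 - 21)² = (-47/3)² = 2209/9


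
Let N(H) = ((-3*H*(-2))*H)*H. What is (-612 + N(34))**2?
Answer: 55324684944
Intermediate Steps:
N(H) = 6*H**3 (N(H) = ((6*H)*H)*H = (6*H**2)*H = 6*H**3)
(-612 + N(34))**2 = (-612 + 6*34**3)**2 = (-612 + 6*39304)**2 = (-612 + 235824)**2 = 235212**2 = 55324684944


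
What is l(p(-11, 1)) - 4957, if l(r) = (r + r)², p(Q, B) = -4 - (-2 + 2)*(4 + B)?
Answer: -4893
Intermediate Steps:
p(Q, B) = -4 (p(Q, B) = -4 - 0*(4 + B) = -4 - 1*0 = -4 + 0 = -4)
l(r) = 4*r² (l(r) = (2*r)² = 4*r²)
l(p(-11, 1)) - 4957 = 4*(-4)² - 4957 = 4*16 - 4957 = 64 - 4957 = -4893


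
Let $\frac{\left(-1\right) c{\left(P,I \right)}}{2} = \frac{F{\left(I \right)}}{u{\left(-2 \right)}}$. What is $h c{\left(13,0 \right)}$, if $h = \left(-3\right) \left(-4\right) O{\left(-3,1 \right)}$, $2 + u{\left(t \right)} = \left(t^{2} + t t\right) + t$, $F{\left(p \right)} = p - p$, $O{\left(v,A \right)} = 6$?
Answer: $0$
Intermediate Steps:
$F{\left(p \right)} = 0$
$u{\left(t \right)} = -2 + t + 2 t^{2}$ ($u{\left(t \right)} = -2 + \left(\left(t^{2} + t t\right) + t\right) = -2 + \left(\left(t^{2} + t^{2}\right) + t\right) = -2 + \left(2 t^{2} + t\right) = -2 + \left(t + 2 t^{2}\right) = -2 + t + 2 t^{2}$)
$c{\left(P,I \right)} = 0$ ($c{\left(P,I \right)} = - 2 \frac{0}{-2 - 2 + 2 \left(-2\right)^{2}} = - 2 \frac{0}{-2 - 2 + 2 \cdot 4} = - 2 \frac{0}{-2 - 2 + 8} = - 2 \cdot \frac{0}{4} = - 2 \cdot 0 \cdot \frac{1}{4} = \left(-2\right) 0 = 0$)
$h = 72$ ($h = \left(-3\right) \left(-4\right) 6 = 12 \cdot 6 = 72$)
$h c{\left(13,0 \right)} = 72 \cdot 0 = 0$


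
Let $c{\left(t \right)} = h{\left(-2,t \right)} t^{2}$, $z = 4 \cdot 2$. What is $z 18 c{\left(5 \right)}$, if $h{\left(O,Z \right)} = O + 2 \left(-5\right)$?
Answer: $-43200$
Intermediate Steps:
$z = 8$
$h{\left(O,Z \right)} = -10 + O$ ($h{\left(O,Z \right)} = O - 10 = -10 + O$)
$c{\left(t \right)} = - 12 t^{2}$ ($c{\left(t \right)} = \left(-10 - 2\right) t^{2} = - 12 t^{2}$)
$z 18 c{\left(5 \right)} = 8 \cdot 18 \left(- 12 \cdot 5^{2}\right) = 144 \left(\left(-12\right) 25\right) = 144 \left(-300\right) = -43200$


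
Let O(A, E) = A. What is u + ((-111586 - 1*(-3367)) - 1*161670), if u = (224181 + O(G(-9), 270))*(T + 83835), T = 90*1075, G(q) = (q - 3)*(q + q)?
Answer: 40522462356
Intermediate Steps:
G(q) = 2*q*(-3 + q) (G(q) = (-3 + q)*(2*q) = 2*q*(-3 + q))
T = 96750
u = 40522732245 (u = (224181 + 2*(-9)*(-3 - 9))*(96750 + 83835) = (224181 + 2*(-9)*(-12))*180585 = (224181 + 216)*180585 = 224397*180585 = 40522732245)
u + ((-111586 - 1*(-3367)) - 1*161670) = 40522732245 + ((-111586 - 1*(-3367)) - 1*161670) = 40522732245 + ((-111586 + 3367) - 161670) = 40522732245 + (-108219 - 161670) = 40522732245 - 269889 = 40522462356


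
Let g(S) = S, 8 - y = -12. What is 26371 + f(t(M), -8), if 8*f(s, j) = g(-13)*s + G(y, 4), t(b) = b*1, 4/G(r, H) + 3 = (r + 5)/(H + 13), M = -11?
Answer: 2744409/104 ≈ 26389.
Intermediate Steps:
y = 20 (y = 8 - 1*(-12) = 8 + 12 = 20)
G(r, H) = 4/(-3 + (5 + r)/(13 + H)) (G(r, H) = 4/(-3 + (r + 5)/(H + 13)) = 4/(-3 + (5 + r)/(13 + H)))
t(b) = b
f(s, j) = -17/52 - 13*s/8 (f(s, j) = (-13*s + 4*(13 + 4)/(-34 + 20 - 3*4))/8 = (-13*s + 4*17/(-34 + 20 - 12))/8 = (-13*s + 4*17/(-26))/8 = (-13*s + 4*(-1/26)*17)/8 = (-13*s - 34/13)/8 = (-34/13 - 13*s)/8 = -17/52 - 13*s/8)
26371 + f(t(M), -8) = 26371 + (-17/52 - 13/8*(-11)) = 26371 + (-17/52 + 143/8) = 26371 + 1825/104 = 2744409/104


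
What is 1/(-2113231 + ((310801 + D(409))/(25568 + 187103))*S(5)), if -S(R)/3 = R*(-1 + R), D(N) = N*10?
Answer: -212671/449441843461 ≈ -4.7319e-7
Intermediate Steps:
D(N) = 10*N
S(R) = -3*R*(-1 + R)
1/(-2113231 + ((310801 + D(409))/(25568 + 187103))*S(5)) = 1/(-2113231 + ((310801 + 10*409)/(25568 + 187103))*(3*5*(1 - 1*5))) = 1/(-2113231 + ((310801 + 4090)/212671)*(3*5*(1 - 5))) = 1/(-2113231 + (314891*(1/212671))*(3*5*(-4))) = 1/(-2113231 + (314891/212671)*(-60)) = 1/(-2113231 - 18893460/212671) = 1/(-449441843461/212671) = -212671/449441843461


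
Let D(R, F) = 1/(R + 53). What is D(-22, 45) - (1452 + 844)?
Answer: -71175/31 ≈ -2296.0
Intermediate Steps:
D(R, F) = 1/(53 + R)
D(-22, 45) - (1452 + 844) = 1/(53 - 22) - (1452 + 844) = 1/31 - 1*2296 = 1/31 - 2296 = -71175/31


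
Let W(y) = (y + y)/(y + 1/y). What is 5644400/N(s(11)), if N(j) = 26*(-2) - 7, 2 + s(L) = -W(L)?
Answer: -5644400/59 ≈ -95668.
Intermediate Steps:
W(y) = 2*y/(y + 1/y) (W(y) = (2*y)/(y + 1/y) = 2*y/(y + 1/y))
s(L) = -2 - 2*L²/(1 + L²)
N(j) = -59 (N(j) = -52 - 7 = -59)
5644400/N(s(11)) = 5644400/(-59) = 5644400*(-1/59) = -5644400/59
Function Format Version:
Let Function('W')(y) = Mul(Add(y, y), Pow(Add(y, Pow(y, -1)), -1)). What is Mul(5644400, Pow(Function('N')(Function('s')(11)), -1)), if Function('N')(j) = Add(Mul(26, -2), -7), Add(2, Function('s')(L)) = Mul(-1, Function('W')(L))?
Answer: Rational(-5644400, 59) ≈ -95668.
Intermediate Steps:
Function('W')(y) = Mul(2, y, Pow(Add(y, Pow(y, -1)), -1)) (Function('W')(y) = Mul(Mul(2, y), Pow(Add(y, Pow(y, -1)), -1)) = Mul(2, y, Pow(Add(y, Pow(y, -1)), -1)))
Function('s')(L) = Add(-2, Mul(-2, Pow(L, 2), Pow(Add(1, Pow(L, 2)), -1))) (Function('s')(L) = Add(-2, Mul(-1, Mul(2, Pow(L, 2), Pow(Add(1, Pow(L, 2)), -1)))) = Add(-2, Mul(-2, Pow(L, 2), Pow(Add(1, Pow(L, 2)), -1))))
Function('N')(j) = -59 (Function('N')(j) = Add(-52, -7) = -59)
Mul(5644400, Pow(Function('N')(Function('s')(11)), -1)) = Mul(5644400, Pow(-59, -1)) = Mul(5644400, Rational(-1, 59)) = Rational(-5644400, 59)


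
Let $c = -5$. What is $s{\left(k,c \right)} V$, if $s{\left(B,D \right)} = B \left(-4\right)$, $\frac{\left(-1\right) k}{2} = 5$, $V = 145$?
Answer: $5800$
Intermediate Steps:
$k = -10$ ($k = \left(-2\right) 5 = -10$)
$s{\left(B,D \right)} = - 4 B$
$s{\left(k,c \right)} V = \left(-4\right) \left(-10\right) 145 = 40 \cdot 145 = 5800$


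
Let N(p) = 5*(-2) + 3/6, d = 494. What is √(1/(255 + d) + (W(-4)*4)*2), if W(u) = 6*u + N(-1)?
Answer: I*√150347519/749 ≈ 16.371*I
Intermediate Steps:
N(p) = -19/2 (N(p) = -10 + 3*(⅙) = -10 + ½ = -19/2)
W(u) = -19/2 + 6*u (W(u) = 6*u - 19/2 = -19/2 + 6*u)
√(1/(255 + d) + (W(-4)*4)*2) = √(1/(255 + 494) + ((-19/2 + 6*(-4))*4)*2) = √(1/749 + ((-19/2 - 24)*4)*2) = √(1/749 - 67/2*4*2) = √(1/749 - 134*2) = √(1/749 - 268) = √(-200731/749) = I*√150347519/749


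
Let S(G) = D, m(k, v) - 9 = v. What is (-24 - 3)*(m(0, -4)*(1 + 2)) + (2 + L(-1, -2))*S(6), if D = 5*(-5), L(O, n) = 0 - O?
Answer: -480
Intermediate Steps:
m(k, v) = 9 + v
L(O, n) = -O
D = -25
S(G) = -25
(-24 - 3)*(m(0, -4)*(1 + 2)) + (2 + L(-1, -2))*S(6) = (-24 - 3)*((9 - 4)*(1 + 2)) + (2 - 1*(-1))*(-25) = -135*3 + (2 + 1)*(-25) = -27*15 + 3*(-25) = -405 - 75 = -480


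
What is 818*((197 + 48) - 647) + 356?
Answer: -328480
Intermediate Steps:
818*((197 + 48) - 647) + 356 = 818*(245 - 647) + 356 = 818*(-402) + 356 = -328836 + 356 = -328480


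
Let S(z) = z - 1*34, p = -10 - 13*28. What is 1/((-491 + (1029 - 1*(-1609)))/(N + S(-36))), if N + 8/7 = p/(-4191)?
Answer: -189500/5726049 ≈ -0.033094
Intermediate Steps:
p = -374 (p = -10 - 364 = -374)
S(z) = -34 + z (S(z) = z - 34 = -34 + z)
N = -2810/2667 (N = -8/7 - 374/(-4191) = -8/7 - 374*(-1/4191) = -8/7 + 34/381 = -2810/2667 ≈ -1.0536)
1/((-491 + (1029 - 1*(-1609)))/(N + S(-36))) = 1/((-491 + (1029 - 1*(-1609)))/(-2810/2667 + (-34 - 36))) = 1/((-491 + (1029 + 1609))/(-2810/2667 - 70)) = 1/((-491 + 2638)/(-189500/2667)) = 1/(2147*(-2667/189500)) = 1/(-5726049/189500) = -189500/5726049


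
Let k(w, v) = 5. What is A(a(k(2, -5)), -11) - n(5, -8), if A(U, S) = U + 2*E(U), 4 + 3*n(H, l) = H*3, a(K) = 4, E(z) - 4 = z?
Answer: 49/3 ≈ 16.333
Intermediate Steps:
E(z) = 4 + z
n(H, l) = -4/3 + H (n(H, l) = -4/3 + (H*3)/3 = -4/3 + (3*H)/3 = -4/3 + H)
A(U, S) = 8 + 3*U (A(U, S) = U + 2*(4 + U) = U + (8 + 2*U) = 8 + 3*U)
A(a(k(2, -5)), -11) - n(5, -8) = (8 + 3*4) - (-4/3 + 5) = (8 + 12) - 1*11/3 = 20 - 11/3 = 49/3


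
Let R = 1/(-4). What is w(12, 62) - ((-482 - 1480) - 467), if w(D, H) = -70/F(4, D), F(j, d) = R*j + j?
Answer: 7217/3 ≈ 2405.7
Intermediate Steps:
R = -¼ ≈ -0.25000
F(j, d) = 3*j/4 (F(j, d) = -j/4 + j = 3*j/4)
w(D, H) = -70/3 (w(D, H) = -70/((¾)*4) = -70/3)
w(12, 62) - ((-482 - 1480) - 467) = -70/3 - ((-482 - 1480) - 467) = -70/3 - (-1962 - 467) = -70/3 - 1*(-2429) = -70/3 + 2429 = 7217/3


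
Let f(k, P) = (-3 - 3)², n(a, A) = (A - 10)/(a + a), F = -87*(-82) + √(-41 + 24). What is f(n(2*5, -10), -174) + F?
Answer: 7170 + I*√17 ≈ 7170.0 + 4.1231*I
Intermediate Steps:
F = 7134 + I*√17 (F = 7134 + √(-17) = 7134 + I*√17 ≈ 7134.0 + 4.1231*I)
n(a, A) = (-10 + A)/(2*a) (n(a, A) = (-10 + A)/((2*a)) = (-10 + A)*(1/(2*a)) = (-10 + A)/(2*a))
f(k, P) = 36 (f(k, P) = (-6)² = 36)
f(n(2*5, -10), -174) + F = 36 + (7134 + I*√17) = 7170 + I*√17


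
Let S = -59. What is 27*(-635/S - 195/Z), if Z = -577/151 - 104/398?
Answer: 2287506798/1447565 ≈ 1580.2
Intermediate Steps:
Z = -122675/30049 (Z = -577*1/151 - 104*1/398 = -577/151 - 52/199 = -122675/30049 ≈ -4.0825)
27*(-635/S - 195/Z) = 27*(-635/(-59) - 195/(-122675/30049)) = 27*(-635*(-1/59) - 195*(-30049/122675)) = 27*(635/59 + 1171911/24535) = 27*(84722474/1447565) = 2287506798/1447565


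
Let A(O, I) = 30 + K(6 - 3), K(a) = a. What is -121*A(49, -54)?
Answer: -3993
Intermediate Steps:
A(O, I) = 33 (A(O, I) = 30 + (6 - 3) = 30 + 3 = 33)
-121*A(49, -54) = -121*33 = -3993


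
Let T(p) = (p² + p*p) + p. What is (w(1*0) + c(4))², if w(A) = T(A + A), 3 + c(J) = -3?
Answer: 36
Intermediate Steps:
T(p) = p + 2*p² (T(p) = (p² + p²) + p = 2*p² + p = p + 2*p²)
c(J) = -6 (c(J) = -3 - 3 = -6)
w(A) = 2*A*(1 + 4*A) (w(A) = (A + A)*(1 + 2*(A + A)) = (2*A)*(1 + 2*(2*A)) = (2*A)*(1 + 4*A) = 2*A*(1 + 4*A))
(w(1*0) + c(4))² = (2*(1*0)*(1 + 4*(1*0)) - 6)² = (2*0*(1 + 4*0) - 6)² = (2*0*(1 + 0) - 6)² = (2*0*1 - 6)² = (0 - 6)² = (-6)² = 36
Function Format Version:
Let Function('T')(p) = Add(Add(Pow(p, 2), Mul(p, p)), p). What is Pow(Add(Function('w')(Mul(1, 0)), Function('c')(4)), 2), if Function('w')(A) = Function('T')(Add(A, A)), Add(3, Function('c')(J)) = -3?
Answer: 36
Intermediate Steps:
Function('T')(p) = Add(p, Mul(2, Pow(p, 2))) (Function('T')(p) = Add(Add(Pow(p, 2), Pow(p, 2)), p) = Add(Mul(2, Pow(p, 2)), p) = Add(p, Mul(2, Pow(p, 2))))
Function('c')(J) = -6 (Function('c')(J) = Add(-3, -3) = -6)
Function('w')(A) = Mul(2, A, Add(1, Mul(4, A))) (Function('w')(A) = Mul(Add(A, A), Add(1, Mul(2, Add(A, A)))) = Mul(Mul(2, A), Add(1, Mul(2, Mul(2, A)))) = Mul(Mul(2, A), Add(1, Mul(4, A))) = Mul(2, A, Add(1, Mul(4, A))))
Pow(Add(Function('w')(Mul(1, 0)), Function('c')(4)), 2) = Pow(Add(Mul(2, Mul(1, 0), Add(1, Mul(4, Mul(1, 0)))), -6), 2) = Pow(Add(Mul(2, 0, Add(1, Mul(4, 0))), -6), 2) = Pow(Add(Mul(2, 0, Add(1, 0)), -6), 2) = Pow(Add(Mul(2, 0, 1), -6), 2) = Pow(Add(0, -6), 2) = Pow(-6, 2) = 36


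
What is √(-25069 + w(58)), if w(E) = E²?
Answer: I*√21705 ≈ 147.33*I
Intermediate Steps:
√(-25069 + w(58)) = √(-25069 + 58²) = √(-25069 + 3364) = √(-21705) = I*√21705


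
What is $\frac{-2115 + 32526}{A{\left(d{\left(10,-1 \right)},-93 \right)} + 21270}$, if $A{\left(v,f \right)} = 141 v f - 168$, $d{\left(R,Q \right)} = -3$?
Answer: $\frac{10137}{20147} \approx 0.50315$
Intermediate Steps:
$A{\left(v,f \right)} = -168 + 141 f v$ ($A{\left(v,f \right)} = 141 f v - 168 = -168 + 141 f v$)
$\frac{-2115 + 32526}{A{\left(d{\left(10,-1 \right)},-93 \right)} + 21270} = \frac{-2115 + 32526}{\left(-168 + 141 \left(-93\right) \left(-3\right)\right) + 21270} = \frac{30411}{\left(-168 + 39339\right) + 21270} = \frac{30411}{39171 + 21270} = \frac{30411}{60441} = 30411 \cdot \frac{1}{60441} = \frac{10137}{20147}$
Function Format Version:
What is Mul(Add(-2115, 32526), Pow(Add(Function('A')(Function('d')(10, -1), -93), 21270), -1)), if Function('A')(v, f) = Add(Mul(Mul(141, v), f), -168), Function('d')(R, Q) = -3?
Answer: Rational(10137, 20147) ≈ 0.50315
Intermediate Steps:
Function('A')(v, f) = Add(-168, Mul(141, f, v)) (Function('A')(v, f) = Add(Mul(141, f, v), -168) = Add(-168, Mul(141, f, v)))
Mul(Add(-2115, 32526), Pow(Add(Function('A')(Function('d')(10, -1), -93), 21270), -1)) = Mul(Add(-2115, 32526), Pow(Add(Add(-168, Mul(141, -93, -3)), 21270), -1)) = Mul(30411, Pow(Add(Add(-168, 39339), 21270), -1)) = Mul(30411, Pow(Add(39171, 21270), -1)) = Mul(30411, Pow(60441, -1)) = Mul(30411, Rational(1, 60441)) = Rational(10137, 20147)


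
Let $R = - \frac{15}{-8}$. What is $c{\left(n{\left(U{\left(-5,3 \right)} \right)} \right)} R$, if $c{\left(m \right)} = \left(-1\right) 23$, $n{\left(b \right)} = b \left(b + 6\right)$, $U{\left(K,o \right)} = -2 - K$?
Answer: $- \frac{345}{8} \approx -43.125$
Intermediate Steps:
$n{\left(b \right)} = b \left(6 + b\right)$
$c{\left(m \right)} = -23$
$R = \frac{15}{8}$ ($R = \left(-15\right) \left(- \frac{1}{8}\right) = \frac{15}{8} \approx 1.875$)
$c{\left(n{\left(U{\left(-5,3 \right)} \right)} \right)} R = \left(-23\right) \frac{15}{8} = - \frac{345}{8}$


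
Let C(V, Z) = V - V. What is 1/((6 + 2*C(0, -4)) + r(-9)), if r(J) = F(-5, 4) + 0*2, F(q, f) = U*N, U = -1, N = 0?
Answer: ⅙ ≈ 0.16667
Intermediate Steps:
C(V, Z) = 0
F(q, f) = 0 (F(q, f) = -1*0 = 0)
r(J) = 0 (r(J) = 0 + 0*2 = 0 + 0 = 0)
1/((6 + 2*C(0, -4)) + r(-9)) = 1/((6 + 2*0) + 0) = 1/((6 + 0) + 0) = 1/(6 + 0) = 1/6 = ⅙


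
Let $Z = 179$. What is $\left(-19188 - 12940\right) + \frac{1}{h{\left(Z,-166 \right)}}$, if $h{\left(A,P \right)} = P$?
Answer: $- \frac{5333249}{166} \approx -32128.0$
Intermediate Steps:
$\left(-19188 - 12940\right) + \frac{1}{h{\left(Z,-166 \right)}} = \left(-19188 - 12940\right) + \frac{1}{-166} = -32128 - \frac{1}{166} = - \frac{5333249}{166}$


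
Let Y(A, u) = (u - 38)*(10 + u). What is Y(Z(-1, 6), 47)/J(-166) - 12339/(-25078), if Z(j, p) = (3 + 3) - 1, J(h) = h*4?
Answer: -2335959/8325896 ≈ -0.28057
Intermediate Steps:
J(h) = 4*h
Z(j, p) = 5 (Z(j, p) = 6 - 1 = 5)
Y(A, u) = (-38 + u)*(10 + u)
Y(Z(-1, 6), 47)/J(-166) - 12339/(-25078) = (-380 + 47² - 28*47)/((4*(-166))) - 12339/(-25078) = (-380 + 2209 - 1316)/(-664) - 12339*(-1/25078) = 513*(-1/664) + 12339/25078 = -513/664 + 12339/25078 = -2335959/8325896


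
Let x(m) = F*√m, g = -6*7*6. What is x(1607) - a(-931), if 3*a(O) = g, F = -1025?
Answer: 84 - 1025*√1607 ≈ -41006.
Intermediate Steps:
g = -252 (g = -42*6 = -252)
a(O) = -84 (a(O) = (⅓)*(-252) = -84)
x(m) = -1025*√m
x(1607) - a(-931) = -1025*√1607 - 1*(-84) = -1025*√1607 + 84 = 84 - 1025*√1607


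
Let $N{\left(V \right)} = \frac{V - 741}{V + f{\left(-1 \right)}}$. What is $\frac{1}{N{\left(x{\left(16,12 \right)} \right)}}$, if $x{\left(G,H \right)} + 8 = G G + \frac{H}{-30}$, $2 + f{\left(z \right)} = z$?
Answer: $- \frac{1223}{2467} \approx -0.49574$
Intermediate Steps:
$f{\left(z \right)} = -2 + z$
$x{\left(G,H \right)} = -8 + G^{2} - \frac{H}{30}$ ($x{\left(G,H \right)} = -8 + \left(G G + \frac{H}{-30}\right) = -8 + \left(G^{2} - \frac{H}{30}\right) = -8 + G^{2} - \frac{H}{30}$)
$N{\left(V \right)} = \frac{-741 + V}{-3 + V}$ ($N{\left(V \right)} = \frac{V - 741}{V - 3} = \frac{-741 + V}{V - 3} = \frac{-741 + V}{-3 + V}$)
$\frac{1}{N{\left(x{\left(16,12 \right)} \right)}} = \frac{1}{\frac{1}{-3 - \left(\frac{42}{5} - 256\right)} \left(-741 - \left(\frac{42}{5} - 256\right)\right)} = \frac{1}{\frac{1}{-3 - - \frac{1238}{5}} \left(-741 - - \frac{1238}{5}\right)} = \frac{1}{\frac{1}{-3 + \frac{1238}{5}} \left(-741 + \frac{1238}{5}\right)} = \frac{1}{\frac{1}{\frac{1223}{5}} \left(- \frac{2467}{5}\right)} = \frac{1}{\frac{5}{1223} \left(- \frac{2467}{5}\right)} = \frac{1}{- \frac{2467}{1223}} = - \frac{1223}{2467}$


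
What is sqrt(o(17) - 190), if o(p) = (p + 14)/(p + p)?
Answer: I*sqrt(218586)/34 ≈ 13.751*I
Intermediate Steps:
o(p) = (14 + p)/(2*p) (o(p) = (14 + p)/((2*p)) = (14 + p)*(1/(2*p)) = (14 + p)/(2*p))
sqrt(o(17) - 190) = sqrt((1/2)*(14 + 17)/17 - 190) = sqrt((1/2)*(1/17)*31 - 190) = sqrt(31/34 - 190) = sqrt(-6429/34) = I*sqrt(218586)/34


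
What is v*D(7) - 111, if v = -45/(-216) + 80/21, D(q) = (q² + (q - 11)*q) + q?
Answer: 3/2 ≈ 1.5000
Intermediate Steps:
D(q) = q + q² + q*(-11 + q) (D(q) = (q² + (-11 + q)*q) + q = (q² + q*(-11 + q)) + q = q + q² + q*(-11 + q))
v = 225/56 (v = -45*(-1/216) + 80*(1/21) = 5/24 + 80/21 = 225/56 ≈ 4.0179)
v*D(7) - 111 = 225*(2*7*(-5 + 7))/56 - 111 = 225*(2*7*2)/56 - 111 = (225/56)*28 - 111 = 225/2 - 111 = 3/2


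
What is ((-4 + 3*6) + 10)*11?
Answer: 264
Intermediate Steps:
((-4 + 3*6) + 10)*11 = ((-4 + 18) + 10)*11 = (14 + 10)*11 = 24*11 = 264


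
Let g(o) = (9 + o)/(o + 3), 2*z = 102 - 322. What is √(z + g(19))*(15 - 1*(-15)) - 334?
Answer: -334 + 60*I*√3289/11 ≈ -334.0 + 312.82*I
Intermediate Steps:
z = -110 (z = (102 - 322)/2 = (½)*(-220) = -110)
g(o) = (9 + o)/(3 + o)
√(z + g(19))*(15 - 1*(-15)) - 334 = √(-110 + (9 + 19)/(3 + 19))*(15 - 1*(-15)) - 334 = √(-110 + 28/22)*(15 + 15) - 334 = √(-110 + (1/22)*28)*30 - 334 = √(-110 + 14/11)*30 - 334 = √(-1196/11)*30 - 334 = (2*I*√3289/11)*30 - 334 = 60*I*√3289/11 - 334 = -334 + 60*I*√3289/11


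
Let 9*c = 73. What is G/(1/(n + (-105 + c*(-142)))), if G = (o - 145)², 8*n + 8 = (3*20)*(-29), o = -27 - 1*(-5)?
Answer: -740592395/18 ≈ -4.1144e+7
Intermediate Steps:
c = 73/9 (c = (⅑)*73 = 73/9 ≈ 8.1111)
o = -22 (o = -27 + 5 = -22)
n = -437/2 (n = -1 + ((3*20)*(-29))/8 = -1 + (60*(-29))/8 = -1 + (⅛)*(-1740) = -1 - 435/2 = -437/2 ≈ -218.50)
G = 27889 (G = (-22 - 145)² = (-167)² = 27889)
G/(1/(n + (-105 + c*(-142)))) = 27889/(1/(-437/2 + (-105 + (73/9)*(-142)))) = 27889/(1/(-437/2 + (-105 - 10366/9))) = 27889/(1/(-437/2 - 11311/9)) = 27889/(1/(-26555/18)) = 27889/(-18/26555) = 27889*(-26555/18) = -740592395/18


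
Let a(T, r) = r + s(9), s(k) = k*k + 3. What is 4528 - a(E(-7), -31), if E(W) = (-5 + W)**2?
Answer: 4475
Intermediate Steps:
s(k) = 3 + k**2 (s(k) = k**2 + 3 = 3 + k**2)
a(T, r) = 84 + r (a(T, r) = r + (3 + 9**2) = r + (3 + 81) = r + 84 = 84 + r)
4528 - a(E(-7), -31) = 4528 - (84 - 31) = 4528 - 1*53 = 4528 - 53 = 4475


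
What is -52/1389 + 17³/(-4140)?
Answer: -2346479/1916820 ≈ -1.2242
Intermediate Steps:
-52/1389 + 17³/(-4140) = -52*1/1389 + 4913*(-1/4140) = -52/1389 - 4913/4140 = -2346479/1916820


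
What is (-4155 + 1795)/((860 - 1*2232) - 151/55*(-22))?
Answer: 5900/3279 ≈ 1.7993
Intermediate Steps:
(-4155 + 1795)/((860 - 1*2232) - 151/55*(-22)) = -2360/((860 - 2232) - 151*1/55*(-22)) = -2360/(-1372 - 151/55*(-22)) = -2360/(-1372 + 302/5) = -2360/(-6558/5) = -2360*(-5/6558) = 5900/3279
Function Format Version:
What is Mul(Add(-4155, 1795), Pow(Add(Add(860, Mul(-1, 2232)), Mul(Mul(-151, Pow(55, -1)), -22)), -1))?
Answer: Rational(5900, 3279) ≈ 1.7993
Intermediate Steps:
Mul(Add(-4155, 1795), Pow(Add(Add(860, Mul(-1, 2232)), Mul(Mul(-151, Pow(55, -1)), -22)), -1)) = Mul(-2360, Pow(Add(Add(860, -2232), Mul(Mul(-151, Rational(1, 55)), -22)), -1)) = Mul(-2360, Pow(Add(-1372, Mul(Rational(-151, 55), -22)), -1)) = Mul(-2360, Pow(Add(-1372, Rational(302, 5)), -1)) = Mul(-2360, Pow(Rational(-6558, 5), -1)) = Mul(-2360, Rational(-5, 6558)) = Rational(5900, 3279)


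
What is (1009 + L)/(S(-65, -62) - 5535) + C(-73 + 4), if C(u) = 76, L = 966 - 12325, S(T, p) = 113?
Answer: 211211/2711 ≈ 77.909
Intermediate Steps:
L = -11359
(1009 + L)/(S(-65, -62) - 5535) + C(-73 + 4) = (1009 - 11359)/(113 - 5535) + 76 = -10350/(-5422) + 76 = -10350*(-1/5422) + 76 = 5175/2711 + 76 = 211211/2711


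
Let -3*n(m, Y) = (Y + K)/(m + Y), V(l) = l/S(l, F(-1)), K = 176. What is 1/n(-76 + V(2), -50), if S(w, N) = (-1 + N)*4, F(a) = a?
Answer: 505/168 ≈ 3.0060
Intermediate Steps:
S(w, N) = -4 + 4*N
V(l) = -l/8 (V(l) = l/(-4 + 4*(-1)) = l/(-4 - 4) = l/(-8) = l*(-⅛) = -l/8)
n(m, Y) = -(176 + Y)/(3*(Y + m)) (n(m, Y) = -(Y + 176)/(3*(m + Y)) = -(176 + Y)/(3*(Y + m)))
1/n(-76 + V(2), -50) = 1/((-176 - 1*(-50))/(3*(-50 + (-76 - ⅛*2)))) = 1/((-176 + 50)/(3*(-50 + (-76 - ¼)))) = 1/((⅓)*(-126)/(-50 - 305/4)) = 1/((⅓)*(-126)/(-505/4)) = 1/((⅓)*(-4/505)*(-126)) = 1/(168/505) = 505/168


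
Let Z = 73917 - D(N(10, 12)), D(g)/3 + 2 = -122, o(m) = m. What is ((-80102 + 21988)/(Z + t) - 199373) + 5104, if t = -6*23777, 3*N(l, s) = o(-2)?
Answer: -13282696223/68373 ≈ -1.9427e+5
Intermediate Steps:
N(l, s) = -⅔ (N(l, s) = (⅓)*(-2) = -⅔)
D(g) = -372 (D(g) = -6 + 3*(-122) = -6 - 366 = -372)
t = -142662
Z = 74289 (Z = 73917 - 1*(-372) = 73917 + 372 = 74289)
((-80102 + 21988)/(Z + t) - 199373) + 5104 = ((-80102 + 21988)/(74289 - 142662) - 199373) + 5104 = (-58114/(-68373) - 199373) + 5104 = (-58114*(-1/68373) - 199373) + 5104 = (58114/68373 - 199373) + 5104 = -13631672015/68373 + 5104 = -13282696223/68373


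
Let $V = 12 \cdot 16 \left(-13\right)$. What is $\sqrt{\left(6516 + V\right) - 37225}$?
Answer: $i \sqrt{33205} \approx 182.22 i$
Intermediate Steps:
$V = -2496$ ($V = 192 \left(-13\right) = -2496$)
$\sqrt{\left(6516 + V\right) - 37225} = \sqrt{\left(6516 - 2496\right) - 37225} = \sqrt{4020 - 37225} = \sqrt{-33205} = i \sqrt{33205}$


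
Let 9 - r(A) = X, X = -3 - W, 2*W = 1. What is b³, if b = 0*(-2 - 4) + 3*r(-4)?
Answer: 421875/8 ≈ 52734.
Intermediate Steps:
W = ½ (W = (½)*1 = ½ ≈ 0.50000)
X = -7/2 (X = -3 - 1*½ = -3 - ½ = -7/2 ≈ -3.5000)
r(A) = 25/2 (r(A) = 9 - 1*(-7/2) = 9 + 7/2 = 25/2)
b = 75/2 (b = 0*(-2 - 4) + 3*(25/2) = 0*(-6) + 75/2 = 0 + 75/2 = 75/2 ≈ 37.500)
b³ = (75/2)³ = 421875/8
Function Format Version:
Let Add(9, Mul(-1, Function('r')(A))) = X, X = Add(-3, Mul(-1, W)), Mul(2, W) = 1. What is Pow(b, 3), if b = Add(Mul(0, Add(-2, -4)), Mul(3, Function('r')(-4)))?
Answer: Rational(421875, 8) ≈ 52734.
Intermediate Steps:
W = Rational(1, 2) (W = Mul(Rational(1, 2), 1) = Rational(1, 2) ≈ 0.50000)
X = Rational(-7, 2) (X = Add(-3, Mul(-1, Rational(1, 2))) = Add(-3, Rational(-1, 2)) = Rational(-7, 2) ≈ -3.5000)
Function('r')(A) = Rational(25, 2) (Function('r')(A) = Add(9, Mul(-1, Rational(-7, 2))) = Add(9, Rational(7, 2)) = Rational(25, 2))
b = Rational(75, 2) (b = Add(Mul(0, Add(-2, -4)), Mul(3, Rational(25, 2))) = Add(Mul(0, -6), Rational(75, 2)) = Add(0, Rational(75, 2)) = Rational(75, 2) ≈ 37.500)
Pow(b, 3) = Pow(Rational(75, 2), 3) = Rational(421875, 8)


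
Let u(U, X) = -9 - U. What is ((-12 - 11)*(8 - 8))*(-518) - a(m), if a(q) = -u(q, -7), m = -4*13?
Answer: 43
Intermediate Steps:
m = -52
a(q) = 9 + q (a(q) = -(-9 - q) = 9 + q)
((-12 - 11)*(8 - 8))*(-518) - a(m) = ((-12 - 11)*(8 - 8))*(-518) - (9 - 52) = -23*0*(-518) - 1*(-43) = 0*(-518) + 43 = 0 + 43 = 43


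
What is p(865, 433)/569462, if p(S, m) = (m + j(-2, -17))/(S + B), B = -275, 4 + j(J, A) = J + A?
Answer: 41/33598258 ≈ 1.2203e-6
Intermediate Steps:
j(J, A) = -4 + A + J (j(J, A) = -4 + (J + A) = -4 + (A + J) = -4 + A + J)
p(S, m) = (-23 + m)/(-275 + S) (p(S, m) = (m + (-4 - 17 - 2))/(S - 275) = (m - 23)/(-275 + S) = (-23 + m)/(-275 + S))
p(865, 433)/569462 = ((-23 + 433)/(-275 + 865))/569462 = (410/590)*(1/569462) = ((1/590)*410)*(1/569462) = (41/59)*(1/569462) = 41/33598258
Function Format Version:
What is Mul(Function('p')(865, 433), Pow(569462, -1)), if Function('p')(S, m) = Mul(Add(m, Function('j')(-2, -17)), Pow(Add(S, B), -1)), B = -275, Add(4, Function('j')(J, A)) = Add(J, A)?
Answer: Rational(41, 33598258) ≈ 1.2203e-6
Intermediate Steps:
Function('j')(J, A) = Add(-4, A, J) (Function('j')(J, A) = Add(-4, Add(J, A)) = Add(-4, Add(A, J)) = Add(-4, A, J))
Function('p')(S, m) = Mul(Pow(Add(-275, S), -1), Add(-23, m)) (Function('p')(S, m) = Mul(Add(m, Add(-4, -17, -2)), Pow(Add(S, -275), -1)) = Mul(Add(m, -23), Pow(Add(-275, S), -1)) = Mul(Add(-23, m), Pow(Add(-275, S), -1)) = Mul(Pow(Add(-275, S), -1), Add(-23, m)))
Mul(Function('p')(865, 433), Pow(569462, -1)) = Mul(Mul(Pow(Add(-275, 865), -1), Add(-23, 433)), Pow(569462, -1)) = Mul(Mul(Pow(590, -1), 410), Rational(1, 569462)) = Mul(Mul(Rational(1, 590), 410), Rational(1, 569462)) = Mul(Rational(41, 59), Rational(1, 569462)) = Rational(41, 33598258)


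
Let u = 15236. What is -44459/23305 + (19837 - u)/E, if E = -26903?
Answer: -1303306782/626974415 ≈ -2.0787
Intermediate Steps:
-44459/23305 + (19837 - u)/E = -44459/23305 + (19837 - 1*15236)/(-26903) = -44459*1/23305 + (19837 - 15236)*(-1/26903) = -44459/23305 + 4601*(-1/26903) = -44459/23305 - 4601/26903 = -1303306782/626974415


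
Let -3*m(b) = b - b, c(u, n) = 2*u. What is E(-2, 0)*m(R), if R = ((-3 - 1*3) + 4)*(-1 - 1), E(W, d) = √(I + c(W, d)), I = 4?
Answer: 0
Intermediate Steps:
E(W, d) = √(4 + 2*W)
R = 4 (R = ((-3 - 3) + 4)*(-2) = (-6 + 4)*(-2) = -2*(-2) = 4)
m(b) = 0 (m(b) = -(b - b)/3 = -⅓*0 = 0)
E(-2, 0)*m(R) = √(4 + 2*(-2))*0 = √(4 - 4)*0 = √0*0 = 0*0 = 0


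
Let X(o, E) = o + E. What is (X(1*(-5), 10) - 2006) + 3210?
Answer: 1209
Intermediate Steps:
X(o, E) = E + o
(X(1*(-5), 10) - 2006) + 3210 = ((10 + 1*(-5)) - 2006) + 3210 = ((10 - 5) - 2006) + 3210 = (5 - 2006) + 3210 = -2001 + 3210 = 1209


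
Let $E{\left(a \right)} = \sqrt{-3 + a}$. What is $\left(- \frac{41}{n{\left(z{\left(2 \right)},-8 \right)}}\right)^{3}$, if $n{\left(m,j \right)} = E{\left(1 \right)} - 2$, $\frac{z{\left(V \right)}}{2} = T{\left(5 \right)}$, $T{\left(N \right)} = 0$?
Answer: $\frac{68921}{\left(2 - i \sqrt{2}\right)^{3}} \approx -1276.3 + 4512.5 i$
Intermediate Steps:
$z{\left(V \right)} = 0$ ($z{\left(V \right)} = 2 \cdot 0 = 0$)
$n{\left(m,j \right)} = -2 + i \sqrt{2}$ ($n{\left(m,j \right)} = \sqrt{-3 + 1} - 2 = \sqrt{-2} - 2 = i \sqrt{2} - 2 = -2 + i \sqrt{2}$)
$\left(- \frac{41}{n{\left(z{\left(2 \right)},-8 \right)}}\right)^{3} = \left(- \frac{41}{-2 + i \sqrt{2}}\right)^{3} = - \frac{68921}{\left(-2 + i \sqrt{2}\right)^{3}}$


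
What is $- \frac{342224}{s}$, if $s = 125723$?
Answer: $- \frac{342224}{125723} \approx -2.722$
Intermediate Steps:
$- \frac{342224}{s} = - \frac{342224}{125723}$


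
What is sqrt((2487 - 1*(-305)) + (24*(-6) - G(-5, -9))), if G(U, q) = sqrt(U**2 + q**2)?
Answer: sqrt(2648 - sqrt(106)) ≈ 51.359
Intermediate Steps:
sqrt((2487 - 1*(-305)) + (24*(-6) - G(-5, -9))) = sqrt((2487 - 1*(-305)) + (24*(-6) - sqrt((-5)**2 + (-9)**2))) = sqrt((2487 + 305) + (-144 - sqrt(25 + 81))) = sqrt(2792 + (-144 - sqrt(106))) = sqrt(2648 - sqrt(106))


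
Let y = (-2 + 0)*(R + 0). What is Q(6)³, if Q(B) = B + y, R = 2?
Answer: 8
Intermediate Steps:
y = -4 (y = (-2 + 0)*(2 + 0) = -2*2 = -4)
Q(B) = -4 + B (Q(B) = B - 4 = -4 + B)
Q(6)³ = (-4 + 6)³ = 2³ = 8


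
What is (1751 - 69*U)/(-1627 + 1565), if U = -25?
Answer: -1738/31 ≈ -56.065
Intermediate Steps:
(1751 - 69*U)/(-1627 + 1565) = (1751 - 69*(-25))/(-1627 + 1565) = (1751 + 1725)/(-62) = 3476*(-1/62) = -1738/31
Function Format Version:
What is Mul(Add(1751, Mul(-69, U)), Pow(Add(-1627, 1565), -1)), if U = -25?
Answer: Rational(-1738, 31) ≈ -56.065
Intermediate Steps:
Mul(Add(1751, Mul(-69, U)), Pow(Add(-1627, 1565), -1)) = Mul(Add(1751, Mul(-69, -25)), Pow(Add(-1627, 1565), -1)) = Mul(Add(1751, 1725), Pow(-62, -1)) = Mul(3476, Rational(-1, 62)) = Rational(-1738, 31)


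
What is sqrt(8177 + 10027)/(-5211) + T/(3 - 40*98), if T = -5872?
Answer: 5872/3917 - 2*sqrt(4551)/5211 ≈ 1.4732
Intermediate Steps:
sqrt(8177 + 10027)/(-5211) + T/(3 - 40*98) = sqrt(8177 + 10027)/(-5211) - 5872/(3 - 40*98) = sqrt(18204)*(-1/5211) - 5872/(3 - 3920) = (2*sqrt(4551))*(-1/5211) - 5872/(-3917) = -2*sqrt(4551)/5211 - 5872*(-1/3917) = -2*sqrt(4551)/5211 + 5872/3917 = 5872/3917 - 2*sqrt(4551)/5211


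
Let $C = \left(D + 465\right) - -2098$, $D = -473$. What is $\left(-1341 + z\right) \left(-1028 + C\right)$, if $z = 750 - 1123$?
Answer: $-1820268$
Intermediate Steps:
$C = 2090$ ($C = \left(-473 + 465\right) - -2098 = -8 + 2098 = 2090$)
$z = -373$ ($z = 750 - 1123 = -373$)
$\left(-1341 + z\right) \left(-1028 + C\right) = \left(-1341 - 373\right) \left(-1028 + 2090\right) = \left(-1714\right) 1062 = -1820268$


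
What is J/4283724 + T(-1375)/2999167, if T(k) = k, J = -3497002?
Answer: -5246991558917/6423801828954 ≈ -0.81680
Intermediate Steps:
J/4283724 + T(-1375)/2999167 = -3497002/4283724 - 1375/2999167 = -3497002*1/4283724 - 1375*1/2999167 = -1748501/2141862 - 1375/2999167 = -5246991558917/6423801828954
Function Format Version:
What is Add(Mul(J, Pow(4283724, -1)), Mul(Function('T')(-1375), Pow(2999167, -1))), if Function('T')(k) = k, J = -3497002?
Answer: Rational(-5246991558917, 6423801828954) ≈ -0.81680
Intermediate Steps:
Add(Mul(J, Pow(4283724, -1)), Mul(Function('T')(-1375), Pow(2999167, -1))) = Add(Mul(-3497002, Pow(4283724, -1)), Mul(-1375, Pow(2999167, -1))) = Add(Mul(-3497002, Rational(1, 4283724)), Mul(-1375, Rational(1, 2999167))) = Add(Rational(-1748501, 2141862), Rational(-1375, 2999167)) = Rational(-5246991558917, 6423801828954)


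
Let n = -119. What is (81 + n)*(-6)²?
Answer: -1368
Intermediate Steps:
(81 + n)*(-6)² = (81 - 119)*(-6)² = -38*36 = -1368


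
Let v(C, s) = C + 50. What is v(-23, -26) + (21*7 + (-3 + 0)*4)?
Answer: 162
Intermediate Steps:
v(C, s) = 50 + C
v(-23, -26) + (21*7 + (-3 + 0)*4) = (50 - 23) + (21*7 + (-3 + 0)*4) = 27 + (147 - 3*4) = 27 + (147 - 12) = 27 + 135 = 162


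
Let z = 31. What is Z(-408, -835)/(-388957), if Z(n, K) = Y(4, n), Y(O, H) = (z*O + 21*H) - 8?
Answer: 8452/388957 ≈ 0.021730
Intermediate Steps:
Y(O, H) = -8 + 21*H + 31*O (Y(O, H) = (31*O + 21*H) - 8 = (21*H + 31*O) - 8 = -8 + 21*H + 31*O)
Z(n, K) = 116 + 21*n (Z(n, K) = -8 + 21*n + 31*4 = -8 + 21*n + 124 = 116 + 21*n)
Z(-408, -835)/(-388957) = (116 + 21*(-408))/(-388957) = (116 - 8568)*(-1/388957) = -8452*(-1/388957) = 8452/388957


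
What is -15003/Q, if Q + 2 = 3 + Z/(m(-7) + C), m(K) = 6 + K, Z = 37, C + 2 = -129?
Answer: -1980396/95 ≈ -20846.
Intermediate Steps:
C = -131 (C = -2 - 129 = -131)
Q = 95/132 (Q = -2 + (3 + 37/((6 - 7) - 131)) = -2 + (3 + 37/(-1 - 131)) = -2 + (3 + 37/(-132)) = -2 + (3 - 1/132*37) = -2 + (3 - 37/132) = -2 + 359/132 = 95/132 ≈ 0.71970)
-15003/Q = -15003/95/132 = -15003*132/95 = -1980396/95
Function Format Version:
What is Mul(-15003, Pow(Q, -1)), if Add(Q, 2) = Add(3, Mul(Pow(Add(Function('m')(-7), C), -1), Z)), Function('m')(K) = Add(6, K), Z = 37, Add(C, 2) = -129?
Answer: Rational(-1980396, 95) ≈ -20846.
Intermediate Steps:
C = -131 (C = Add(-2, -129) = -131)
Q = Rational(95, 132) (Q = Add(-2, Add(3, Mul(Pow(Add(Add(6, -7), -131), -1), 37))) = Add(-2, Add(3, Mul(Pow(Add(-1, -131), -1), 37))) = Add(-2, Add(3, Mul(Pow(-132, -1), 37))) = Add(-2, Add(3, Mul(Rational(-1, 132), 37))) = Add(-2, Add(3, Rational(-37, 132))) = Add(-2, Rational(359, 132)) = Rational(95, 132) ≈ 0.71970)
Mul(-15003, Pow(Q, -1)) = Mul(-15003, Pow(Rational(95, 132), -1)) = Mul(-15003, Rational(132, 95)) = Rational(-1980396, 95)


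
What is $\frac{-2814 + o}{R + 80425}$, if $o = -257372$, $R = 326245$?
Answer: $- \frac{130093}{203335} \approx -0.6398$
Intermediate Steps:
$\frac{-2814 + o}{R + 80425} = \frac{-2814 - 257372}{326245 + 80425} = - \frac{260186}{406670} = \left(-260186\right) \frac{1}{406670} = - \frac{130093}{203335}$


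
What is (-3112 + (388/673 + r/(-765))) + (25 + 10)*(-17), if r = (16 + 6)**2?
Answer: -1908559327/514845 ≈ -3707.1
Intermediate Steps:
r = 484 (r = 22**2 = 484)
(-3112 + (388/673 + r/(-765))) + (25 + 10)*(-17) = (-3112 + (388/673 + 484/(-765))) + (25 + 10)*(-17) = (-3112 + (388*(1/673) + 484*(-1/765))) + 35*(-17) = (-3112 + (388/673 - 484/765)) - 595 = (-3112 - 28912/514845) - 595 = -1602226552/514845 - 595 = -1908559327/514845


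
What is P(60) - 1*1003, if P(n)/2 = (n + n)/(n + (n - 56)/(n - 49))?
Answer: -82919/83 ≈ -999.02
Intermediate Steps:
P(n) = 4*n/(n + (-56 + n)/(-49 + n)) (P(n) = 2*((n + n)/(n + (n - 56)/(n - 49))) = 2*((2*n)/(n + (-56 + n)/(-49 + n))) = 2*(2*n/(n + (-56 + n)/(-49 + n))) = 4*n/(n + (-56 + n)/(-49 + n)))
P(60) - 1*1003 = 4*60*(-49 + 60)/(-56 + 60² - 48*60) - 1*1003 = 4*60*11/(-56 + 3600 - 2880) - 1003 = 4*60*11/664 - 1003 = 4*60*(1/664)*11 - 1003 = 330/83 - 1003 = -82919/83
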